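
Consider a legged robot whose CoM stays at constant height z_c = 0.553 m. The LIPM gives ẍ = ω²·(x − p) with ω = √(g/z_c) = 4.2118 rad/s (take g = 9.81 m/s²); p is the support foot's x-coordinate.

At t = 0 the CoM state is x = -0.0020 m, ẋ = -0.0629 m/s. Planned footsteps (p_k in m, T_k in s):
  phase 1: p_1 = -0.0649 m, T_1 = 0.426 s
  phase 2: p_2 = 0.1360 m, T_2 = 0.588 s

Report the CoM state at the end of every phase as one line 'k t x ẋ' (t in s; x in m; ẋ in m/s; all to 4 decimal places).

1 0.4260 0.0858 0.5803
2 1.0140 0.6494 2.2287

phase 1: p=-0.0649, T=0.426, ωT=1.794227, cosh=3.090539, sinh=2.924283; start (x,ẋ)=(-0.002000, -0.062900) → end (x,ẋ)=(0.085823, 0.580313)
phase 2: p=0.1360, T=0.588, ωT=2.476538, cosh=5.992017, sinh=5.907983; start (x,ẋ)=(0.085823, 0.580313) → end (x,ẋ)=(0.649356, 2.228676)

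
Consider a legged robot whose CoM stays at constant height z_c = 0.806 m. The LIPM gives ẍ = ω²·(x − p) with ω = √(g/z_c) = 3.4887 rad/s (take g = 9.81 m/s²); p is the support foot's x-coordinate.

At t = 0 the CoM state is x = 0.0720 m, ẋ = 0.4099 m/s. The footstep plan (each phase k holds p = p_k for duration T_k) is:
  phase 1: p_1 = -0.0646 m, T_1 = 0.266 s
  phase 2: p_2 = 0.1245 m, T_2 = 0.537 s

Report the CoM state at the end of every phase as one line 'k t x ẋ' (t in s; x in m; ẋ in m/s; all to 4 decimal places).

phase 1: p=-0.0646, T=0.266, ωT=0.927994, cosh=1.462388, sinh=1.067042; start (x,ẋ)=(0.072000, 0.409900) → end (x,ẋ)=(0.260533, 1.107939)
phase 2: p=0.1245, T=0.537, ωT=1.873432, cosh=3.332099, sinh=3.178503; start (x,ẋ)=(0.260533, 1.107939) → end (x,ẋ)=(1.587202, 5.200209)

1 0.2660 0.2605 1.1079
2 0.8030 1.5872 5.2002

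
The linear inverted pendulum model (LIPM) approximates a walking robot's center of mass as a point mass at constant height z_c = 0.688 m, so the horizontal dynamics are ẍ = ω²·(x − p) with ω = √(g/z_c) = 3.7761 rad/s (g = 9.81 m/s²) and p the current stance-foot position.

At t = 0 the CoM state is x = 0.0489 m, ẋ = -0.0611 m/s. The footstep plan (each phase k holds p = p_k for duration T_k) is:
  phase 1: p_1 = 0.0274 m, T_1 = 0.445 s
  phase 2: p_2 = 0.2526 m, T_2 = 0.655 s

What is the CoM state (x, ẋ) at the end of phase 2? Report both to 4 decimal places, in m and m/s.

phase 1: p=0.0274, T=0.445, ωT=1.680365, cosh=2.776909, sinh=2.590603; start (x,ẋ)=(0.048900, -0.061100) → end (x,ẋ)=(0.045186, 0.040652)
phase 2: p=0.2526, T=0.655, ωT=2.473346, cosh=5.973184, sinh=5.888881; start (x,ẋ)=(0.045186, 0.040652) → end (x,ẋ)=(-0.922926, -4.369451)

x = -0.9229, ẋ = -4.3695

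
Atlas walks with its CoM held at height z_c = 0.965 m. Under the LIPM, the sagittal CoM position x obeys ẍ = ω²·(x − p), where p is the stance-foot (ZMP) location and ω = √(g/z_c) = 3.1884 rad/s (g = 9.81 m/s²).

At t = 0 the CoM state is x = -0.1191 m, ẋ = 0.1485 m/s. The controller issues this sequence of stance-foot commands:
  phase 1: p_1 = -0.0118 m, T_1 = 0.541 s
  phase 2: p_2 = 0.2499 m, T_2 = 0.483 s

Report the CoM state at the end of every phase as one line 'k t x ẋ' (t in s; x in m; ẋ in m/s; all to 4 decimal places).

1 0.5410 -0.1959 -0.4996
2 1.0240 -1.1863 -4.3815

phase 1: p=-0.0118, T=0.541, ωT=1.724924, cosh=2.895142, sinh=2.716955; start (x,ẋ)=(-0.119100, 0.148500) → end (x,ẋ)=(-0.195906, -0.499583)
phase 2: p=0.2499, T=0.483, ωT=1.539997, cosh=2.439479, sinh=2.225098; start (x,ẋ)=(-0.195906, -0.499583) → end (x,ẋ)=(-1.186281, -4.381497)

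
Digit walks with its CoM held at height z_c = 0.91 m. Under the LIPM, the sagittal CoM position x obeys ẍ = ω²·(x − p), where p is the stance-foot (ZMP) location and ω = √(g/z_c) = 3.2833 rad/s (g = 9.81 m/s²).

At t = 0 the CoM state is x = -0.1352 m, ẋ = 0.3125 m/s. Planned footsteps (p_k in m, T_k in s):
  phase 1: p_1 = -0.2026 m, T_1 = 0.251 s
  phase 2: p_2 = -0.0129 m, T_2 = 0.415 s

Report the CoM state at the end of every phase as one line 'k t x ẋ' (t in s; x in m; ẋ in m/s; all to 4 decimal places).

1 0.2510 -0.0234 0.6285
2 0.6660 0.3147 1.2452

phase 1: p=-0.2026, T=0.251, ωT=0.824108, cosh=1.359236, sinh=0.920610; start (x,ẋ)=(-0.135200, 0.312500) → end (x,ẋ)=(-0.023365, 0.628487)
phase 2: p=-0.0129, T=0.415, ωT=1.362569, cosh=2.081110, sinh=1.825108; start (x,ẋ)=(-0.023365, 0.628487) → end (x,ẋ)=(0.314682, 1.245241)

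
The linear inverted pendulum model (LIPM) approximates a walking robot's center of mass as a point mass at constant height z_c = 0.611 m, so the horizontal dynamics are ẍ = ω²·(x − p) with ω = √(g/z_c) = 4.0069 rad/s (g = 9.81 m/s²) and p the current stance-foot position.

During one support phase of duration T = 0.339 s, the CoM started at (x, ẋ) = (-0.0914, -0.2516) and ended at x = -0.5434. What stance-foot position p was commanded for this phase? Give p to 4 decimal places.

ωT = 4.0069·0.339 = 1.358339; cosh(ωT) = 2.073407, sinh(ωT) = 1.816320
x(T) = p + (x₀−p)·cosh(ωT) + (ẋ₀/ω)·sinh(ωT) ⇒ p·(1 − cosh) = x(T) − x₀·cosh − (ẋ₀/ω)·sinh
numerator   = -0.5434 − (-0.0914)·2.073407 − (-0.2516/4.0069)·1.816320 = -0.239841
denominator = 1 − 2.073407 = -1.073407
p = -0.239841 / -1.073407 = 0.2234

p = 0.2234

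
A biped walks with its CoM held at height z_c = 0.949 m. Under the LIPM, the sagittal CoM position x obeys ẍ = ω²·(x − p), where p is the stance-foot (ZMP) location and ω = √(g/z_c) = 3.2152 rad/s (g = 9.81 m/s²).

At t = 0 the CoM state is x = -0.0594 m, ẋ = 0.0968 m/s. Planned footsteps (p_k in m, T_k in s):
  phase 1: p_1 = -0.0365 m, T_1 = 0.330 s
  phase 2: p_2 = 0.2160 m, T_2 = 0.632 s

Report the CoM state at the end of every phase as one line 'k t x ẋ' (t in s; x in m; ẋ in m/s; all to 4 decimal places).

phase 1: p=-0.0365, T=0.330, ωT=1.061016, cosh=1.617705, sinh=1.271601; start (x,ẋ)=(-0.059400, 0.096800) → end (x,ẋ)=(-0.035261, 0.062968)
phase 2: p=0.2160, T=0.632, ωT=2.032006, cosh=3.880225, sinh=3.749153; start (x,ẋ)=(-0.035261, 0.062968) → end (x,ẋ)=(-0.685525, -2.784443)

1 0.3300 -0.0353 0.0630
2 0.9620 -0.6855 -2.7844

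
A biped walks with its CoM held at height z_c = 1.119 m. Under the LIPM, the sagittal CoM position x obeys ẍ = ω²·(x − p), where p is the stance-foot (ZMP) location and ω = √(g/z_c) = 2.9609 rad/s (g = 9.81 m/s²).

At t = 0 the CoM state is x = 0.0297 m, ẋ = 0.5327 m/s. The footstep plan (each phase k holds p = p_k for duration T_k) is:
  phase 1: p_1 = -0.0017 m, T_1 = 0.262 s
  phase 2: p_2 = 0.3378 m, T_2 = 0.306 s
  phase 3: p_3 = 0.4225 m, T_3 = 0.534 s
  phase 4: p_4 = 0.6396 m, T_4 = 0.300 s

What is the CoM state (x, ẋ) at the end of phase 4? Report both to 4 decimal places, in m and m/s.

phase 1: p=-0.0017, T=0.262, ωT=0.775756, cosh=1.316294, sinh=0.855939; start (x,ẋ)=(0.029700, 0.532700) → end (x,ẋ)=(0.193625, 0.780769)
phase 2: p=0.3378, T=0.306, ωT=0.906035, cosh=1.439308, sinh=1.035185; start (x,ẋ)=(0.193625, 0.780769) → end (x,ẋ)=(0.403259, 0.681858)
phase 3: p=0.4225, T=0.534, ωT=1.581121, cosh=2.533072, sinh=2.327327; start (x,ẋ)=(0.403259, 0.681858) → end (x,ẋ)=(0.909715, 1.594604)
phase 4: p=0.6396, T=0.300, ωT=0.888270, cosh=1.421144, sinh=1.009777; start (x,ẋ)=(0.909715, 1.594604) → end (x,ẋ)=(1.567291, 3.073764)

x = 1.5673, ẋ = 3.0738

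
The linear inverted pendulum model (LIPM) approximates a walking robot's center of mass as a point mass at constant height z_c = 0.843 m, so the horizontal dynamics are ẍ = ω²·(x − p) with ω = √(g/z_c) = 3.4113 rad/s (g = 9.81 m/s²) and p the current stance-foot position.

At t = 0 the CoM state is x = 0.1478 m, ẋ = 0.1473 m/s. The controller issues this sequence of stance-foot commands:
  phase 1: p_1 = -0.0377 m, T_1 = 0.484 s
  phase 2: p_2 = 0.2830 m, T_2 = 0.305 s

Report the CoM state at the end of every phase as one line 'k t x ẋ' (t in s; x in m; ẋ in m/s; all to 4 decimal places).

phase 1: p=-0.0377, T=0.484, ωT=1.651069, cosh=2.702197, sinh=2.510353; start (x,ẋ)=(0.147800, 0.147300) → end (x,ẋ)=(0.571955, 1.986575)
phase 2: p=0.2830, T=0.305, ωT=1.040447, cosh=1.591889, sinh=1.238592; start (x,ẋ)=(0.571955, 1.986575) → end (x,ẋ)=(1.464279, 4.383300)

1 0.4840 0.5720 1.9866
2 0.7890 1.4643 4.3833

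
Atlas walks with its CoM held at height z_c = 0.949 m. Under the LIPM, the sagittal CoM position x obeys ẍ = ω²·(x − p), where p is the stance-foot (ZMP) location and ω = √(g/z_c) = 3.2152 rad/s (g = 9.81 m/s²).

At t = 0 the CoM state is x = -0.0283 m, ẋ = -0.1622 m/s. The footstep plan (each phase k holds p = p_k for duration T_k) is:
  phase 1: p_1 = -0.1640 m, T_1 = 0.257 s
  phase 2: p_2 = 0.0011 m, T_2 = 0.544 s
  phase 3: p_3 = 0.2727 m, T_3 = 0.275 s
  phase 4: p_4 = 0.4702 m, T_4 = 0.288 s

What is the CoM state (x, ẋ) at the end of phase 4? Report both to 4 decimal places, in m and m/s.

x = -0.1500, ẋ = -1.5918

phase 1: p=-0.1640, T=0.257, ωT=0.826306, cosh=1.361263, sinh=0.923600; start (x,ẋ)=(-0.028300, -0.162200) → end (x,ẋ)=(-0.025870, 0.182172)
phase 2: p=0.0011, T=0.544, ωT=1.749069, cosh=2.961591, sinh=2.787655; start (x,ẋ)=(-0.025870, 0.182172) → end (x,ẋ)=(0.079173, 0.297789)
phase 3: p=0.2727, T=0.275, ωT=0.884180, cosh=1.417026, sinh=1.003973; start (x,ẋ)=(0.079173, 0.297789) → end (x,ẋ)=(0.091454, -0.202725)
phase 4: p=0.4702, T=0.288, ωT=0.925978, cosh=1.460239, sinh=1.064095; start (x,ẋ)=(0.091454, -0.202725) → end (x,ẋ)=(-0.149952, -1.591821)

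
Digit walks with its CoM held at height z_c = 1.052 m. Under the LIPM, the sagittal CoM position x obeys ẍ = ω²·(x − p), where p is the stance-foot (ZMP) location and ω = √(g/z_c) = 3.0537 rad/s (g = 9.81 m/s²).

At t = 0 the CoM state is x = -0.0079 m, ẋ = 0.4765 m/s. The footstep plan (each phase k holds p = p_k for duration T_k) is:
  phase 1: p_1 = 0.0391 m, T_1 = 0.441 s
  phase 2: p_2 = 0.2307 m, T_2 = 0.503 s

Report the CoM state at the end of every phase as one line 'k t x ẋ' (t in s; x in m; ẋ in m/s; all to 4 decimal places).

phase 1: p=0.0391, T=0.441, ωT=1.346682, cosh=2.052374, sinh=1.792272; start (x,ẋ)=(-0.007900, 0.476500) → end (x,ẋ)=(0.222305, 0.720722)
phase 2: p=0.2307, T=0.503, ωT=1.536011, cosh=2.430629, sinh=2.215391; start (x,ẋ)=(0.222305, 0.720722) → end (x,ẋ)=(0.733163, 1.695016)

1 0.4410 0.2223 0.7207
2 0.9440 0.7332 1.6950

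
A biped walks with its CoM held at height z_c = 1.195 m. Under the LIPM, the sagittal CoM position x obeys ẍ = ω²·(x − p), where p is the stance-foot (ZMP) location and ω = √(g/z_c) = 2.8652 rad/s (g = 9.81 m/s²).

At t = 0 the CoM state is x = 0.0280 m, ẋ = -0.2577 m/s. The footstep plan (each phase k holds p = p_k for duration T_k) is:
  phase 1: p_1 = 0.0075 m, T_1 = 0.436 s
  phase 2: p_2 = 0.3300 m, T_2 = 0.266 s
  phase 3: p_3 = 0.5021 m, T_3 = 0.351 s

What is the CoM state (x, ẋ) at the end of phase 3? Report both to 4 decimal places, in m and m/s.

x = -1.4434, ẋ = -5.2517

phase 1: p=0.0075, T=0.436, ωT=1.249227, cosh=1.887186, sinh=1.600460; start (x,ẋ)=(0.028000, -0.257700) → end (x,ẋ)=(-0.097760, -0.392322)
phase 2: p=0.3300, T=0.266, ωT=0.762143, cosh=1.304765, sinh=0.838099; start (x,ẋ)=(-0.097760, -0.392322) → end (x,ẋ)=(-0.342885, -1.539079)
phase 3: p=0.5021, T=0.351, ωT=1.005685, cosh=1.549787, sinh=1.183993; start (x,ẋ)=(-0.342885, -1.539079) → end (x,ẋ)=(-1.443443, -5.251750)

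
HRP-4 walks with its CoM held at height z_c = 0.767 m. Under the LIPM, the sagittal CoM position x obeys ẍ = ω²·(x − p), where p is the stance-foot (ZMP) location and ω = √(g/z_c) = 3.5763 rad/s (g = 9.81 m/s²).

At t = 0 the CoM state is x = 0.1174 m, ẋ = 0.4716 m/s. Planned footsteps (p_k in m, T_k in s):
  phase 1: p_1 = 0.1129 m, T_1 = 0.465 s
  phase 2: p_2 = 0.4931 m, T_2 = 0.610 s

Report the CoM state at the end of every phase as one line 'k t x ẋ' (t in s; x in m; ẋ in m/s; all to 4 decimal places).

phase 1: p=0.1129, T=0.465, ωT=1.662980, cosh=2.732289, sinh=2.542716; start (x,ẋ)=(0.117400, 0.471600) → end (x,ẋ)=(0.460498, 1.329468)
phase 2: p=0.4931, T=0.610, ωT=2.181543, cosh=4.486417, sinh=4.373550; start (x,ẋ)=(0.460498, 1.329468) → end (x,ẋ)=(1.972677, 5.454624)

1 0.4650 0.4605 1.3295
2 1.0750 1.9727 5.4546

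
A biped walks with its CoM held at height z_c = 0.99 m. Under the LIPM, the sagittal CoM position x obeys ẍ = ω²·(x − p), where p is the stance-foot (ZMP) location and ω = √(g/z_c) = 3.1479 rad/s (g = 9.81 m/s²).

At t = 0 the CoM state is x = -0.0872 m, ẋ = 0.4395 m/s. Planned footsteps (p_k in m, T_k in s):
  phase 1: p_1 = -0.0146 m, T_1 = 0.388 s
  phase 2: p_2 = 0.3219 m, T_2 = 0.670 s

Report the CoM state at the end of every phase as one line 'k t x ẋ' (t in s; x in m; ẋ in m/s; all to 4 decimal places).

phase 1: p=-0.0146, T=0.388, ωT=1.221385, cosh=1.843352, sinh=1.548531; start (x,ẋ)=(-0.087200, 0.439500) → end (x,ẋ)=(0.067774, 0.456256)
phase 2: p=0.3219, T=0.670, ωT=2.109093, cosh=4.181056, sinh=4.059708; start (x,ẋ)=(0.067774, 0.456256) → end (x,ẋ)=(-0.152203, -1.339990)

1 0.3880 0.0678 0.4563
2 1.0580 -0.1522 -1.3400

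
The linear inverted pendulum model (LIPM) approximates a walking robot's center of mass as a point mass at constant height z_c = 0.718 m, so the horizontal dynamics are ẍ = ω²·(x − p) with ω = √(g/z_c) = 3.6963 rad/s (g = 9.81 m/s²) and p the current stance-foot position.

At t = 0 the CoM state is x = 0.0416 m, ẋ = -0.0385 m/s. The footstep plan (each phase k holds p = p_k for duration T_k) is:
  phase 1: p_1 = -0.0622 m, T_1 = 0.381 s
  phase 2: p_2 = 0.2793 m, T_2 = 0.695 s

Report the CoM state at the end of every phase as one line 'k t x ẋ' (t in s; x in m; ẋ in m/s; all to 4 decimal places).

1 0.3810 0.1427 0.6541
2 1.0760 0.5306 1.0176

phase 1: p=-0.0622, T=0.381, ωT=1.408290, cosh=2.166760, sinh=1.922199; start (x,ẋ)=(0.041600, -0.038500) → end (x,ẋ)=(0.142688, 0.654081)
phase 2: p=0.2793, T=0.695, ωT=2.568928, cosh=6.564225, sinh=6.487607; start (x,ẋ)=(0.142688, 0.654081) → end (x,ẋ)=(0.530569, 1.017570)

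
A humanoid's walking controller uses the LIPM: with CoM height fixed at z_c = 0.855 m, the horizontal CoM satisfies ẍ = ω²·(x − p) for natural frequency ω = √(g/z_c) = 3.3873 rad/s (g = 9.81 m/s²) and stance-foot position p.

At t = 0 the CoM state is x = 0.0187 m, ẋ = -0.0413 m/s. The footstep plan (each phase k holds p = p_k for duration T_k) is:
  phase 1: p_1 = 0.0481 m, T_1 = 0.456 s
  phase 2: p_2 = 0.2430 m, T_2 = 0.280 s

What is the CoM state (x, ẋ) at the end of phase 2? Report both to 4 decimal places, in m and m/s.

x = -0.2986, ẋ = -1.5742

phase 1: p=0.0481, T=0.456, ωT=1.544609, cosh=2.449767, sinh=2.236371; start (x,ẋ)=(0.018700, -0.041300) → end (x,ẋ)=(-0.051190, -0.323888)
phase 2: p=0.2430, T=0.280, ωT=0.948444, cosh=1.484516, sinh=1.097173; start (x,ẋ)=(-0.051190, -0.323888) → end (x,ẋ)=(-0.298640, -1.574162)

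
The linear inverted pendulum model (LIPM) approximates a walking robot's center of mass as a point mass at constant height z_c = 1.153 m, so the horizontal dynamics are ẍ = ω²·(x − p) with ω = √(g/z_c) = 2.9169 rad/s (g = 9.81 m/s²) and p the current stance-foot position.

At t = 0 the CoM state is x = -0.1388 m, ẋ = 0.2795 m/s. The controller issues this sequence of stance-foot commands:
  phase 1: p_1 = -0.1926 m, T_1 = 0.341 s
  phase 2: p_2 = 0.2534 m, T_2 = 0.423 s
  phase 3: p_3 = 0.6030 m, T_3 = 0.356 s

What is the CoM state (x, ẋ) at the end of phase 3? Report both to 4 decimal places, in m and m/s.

x = -0.1775, ẋ = -1.7769

phase 1: p=-0.1926, T=0.341, ωT=0.994663, cosh=1.536830, sinh=1.166982; start (x,ẋ)=(-0.138800, 0.279500) → end (x,ẋ)=(0.001903, 0.612678)
phase 2: p=0.2534, T=0.423, ωT=1.233849, cosh=1.862796, sinh=1.571626; start (x,ẋ)=(0.001903, 0.612678) → end (x,ẋ)=(0.115023, -0.011639)
phase 3: p=0.6030, T=0.356, ωT=1.038416, cosh=1.589378, sinh=1.235363; start (x,ẋ)=(0.115023, -0.011639) → end (x,ẋ)=(-0.177509, -1.776890)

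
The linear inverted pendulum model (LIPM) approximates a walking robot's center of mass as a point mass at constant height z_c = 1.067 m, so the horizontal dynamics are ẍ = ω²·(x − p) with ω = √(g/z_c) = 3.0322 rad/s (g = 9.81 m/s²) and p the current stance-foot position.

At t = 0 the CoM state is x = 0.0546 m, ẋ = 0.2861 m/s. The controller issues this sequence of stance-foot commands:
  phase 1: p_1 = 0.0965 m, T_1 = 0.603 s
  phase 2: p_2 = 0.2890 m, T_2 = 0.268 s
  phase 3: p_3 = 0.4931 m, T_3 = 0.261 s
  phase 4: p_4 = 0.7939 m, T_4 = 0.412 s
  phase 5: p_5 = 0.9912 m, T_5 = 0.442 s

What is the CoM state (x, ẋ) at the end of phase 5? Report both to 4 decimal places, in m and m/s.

x = 0.0067, ẋ = -2.7292

phase 1: p=0.0965, T=0.603, ωT=1.828417, cosh=3.192346, sinh=3.031678; start (x,ẋ)=(0.054600, 0.286100) → end (x,ẋ)=(0.248791, 0.528158)
phase 2: p=0.2890, T=0.268, ωT=0.812630, cosh=1.348758, sinh=0.905069; start (x,ẋ)=(0.248791, 0.528158) → end (x,ẋ)=(0.392416, 0.602011)
phase 3: p=0.4931, T=0.261, ωT=0.791404, cosh=1.329850, sinh=0.876642; start (x,ẋ)=(0.392416, 0.602011) → end (x,ẋ)=(0.533253, 0.532951)
phase 4: p=0.7939, T=0.412, ωT=1.249266, cosh=1.887249, sinh=1.600534; start (x,ẋ)=(0.533253, 0.532951) → end (x,ẋ)=(0.583311, -0.259143)
phase 5: p=0.9912, T=0.442, ωT=1.340232, cosh=2.040858, sinh=1.779073; start (x,ẋ)=(0.583311, -0.259143) → end (x,ẋ)=(0.006710, -2.729234)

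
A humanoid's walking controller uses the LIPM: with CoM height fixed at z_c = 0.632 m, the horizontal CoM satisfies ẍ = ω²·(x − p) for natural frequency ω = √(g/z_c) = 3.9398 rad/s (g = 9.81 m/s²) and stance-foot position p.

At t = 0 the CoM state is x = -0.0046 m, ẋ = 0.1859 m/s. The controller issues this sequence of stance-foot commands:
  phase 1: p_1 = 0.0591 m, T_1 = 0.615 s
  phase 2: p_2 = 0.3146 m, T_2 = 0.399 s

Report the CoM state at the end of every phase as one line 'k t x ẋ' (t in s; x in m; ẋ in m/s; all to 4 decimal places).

phase 1: p=0.0591, T=0.615, ωT=2.422977, cosh=5.684023, sinh=5.595365; start (x,ẋ)=(-0.004600, 0.185900) → end (x,ẋ)=(-0.038954, -0.347583)
phase 2: p=0.3146, T=0.399, ωT=1.571980, cosh=2.511905, sinh=2.304271; start (x,ẋ)=(-0.038954, -0.347583) → end (x,ẋ)=(-0.776785, -4.082789)

1 0.6150 -0.0390 -0.3476
2 1.0140 -0.7768 -4.0828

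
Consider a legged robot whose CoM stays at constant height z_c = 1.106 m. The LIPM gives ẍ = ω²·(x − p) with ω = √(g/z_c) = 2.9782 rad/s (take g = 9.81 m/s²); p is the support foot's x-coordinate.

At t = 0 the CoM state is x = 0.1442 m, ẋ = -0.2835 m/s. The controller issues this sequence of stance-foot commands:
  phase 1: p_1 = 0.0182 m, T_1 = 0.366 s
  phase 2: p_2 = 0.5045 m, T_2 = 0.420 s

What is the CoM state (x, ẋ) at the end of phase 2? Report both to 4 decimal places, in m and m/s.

phase 1: p=0.0182, T=0.366, ωT=1.090021, cosh=1.655273, sinh=1.319064; start (x,ẋ)=(0.144200, -0.283500) → end (x,ẋ)=(0.101200, 0.025713)
phase 2: p=0.5045, T=0.420, ωT=1.250844, cosh=1.889777, sinh=1.603513; start (x,ẋ)=(0.101200, 0.025713) → end (x,ẋ)=(-0.243802, -1.877399)

x = -0.2438, ẋ = -1.8774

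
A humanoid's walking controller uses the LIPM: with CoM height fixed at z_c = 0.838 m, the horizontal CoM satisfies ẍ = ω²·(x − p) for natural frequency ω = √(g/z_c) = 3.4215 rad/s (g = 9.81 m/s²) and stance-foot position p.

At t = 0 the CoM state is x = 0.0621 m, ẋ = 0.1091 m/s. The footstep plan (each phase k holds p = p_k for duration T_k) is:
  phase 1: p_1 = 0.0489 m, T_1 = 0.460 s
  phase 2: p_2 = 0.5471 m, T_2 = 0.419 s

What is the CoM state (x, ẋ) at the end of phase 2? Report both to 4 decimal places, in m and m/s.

x = -0.1012, ẋ = -1.8087

phase 1: p=0.0489, T=0.460, ωT=1.573890, cosh=2.516310, sinh=2.309073; start (x,ẋ)=(0.062100, 0.109100) → end (x,ẋ)=(0.155744, 0.378816)
phase 2: p=0.5471, T=0.419, ωT=1.433608, cosh=2.216126, sinh=1.977679; start (x,ẋ)=(0.155744, 0.378816) → end (x,ẋ)=(-0.101233, -1.808659)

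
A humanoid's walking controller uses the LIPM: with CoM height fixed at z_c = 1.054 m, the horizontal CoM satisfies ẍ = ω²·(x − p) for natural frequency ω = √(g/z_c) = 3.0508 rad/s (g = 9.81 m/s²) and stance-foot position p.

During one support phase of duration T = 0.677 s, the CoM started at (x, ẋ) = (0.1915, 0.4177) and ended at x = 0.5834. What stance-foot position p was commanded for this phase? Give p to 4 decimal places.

ωT = 3.0508·0.677 = 2.065392; cosh(ωT) = 4.007578, sinh(ωT) = 3.880809
x(T) = p + (x₀−p)·cosh(ωT) + (ẋ₀/ω)·sinh(ωT) ⇒ p·(1 − cosh) = x(T) − x₀·cosh − (ẋ₀/ω)·sinh
numerator   = 0.5834 − (0.1915)·4.007578 − (0.4177/3.0508)·3.880809 = -0.715392
denominator = 1 − 4.007578 = -3.007578
p = -0.715392 / -3.007578 = 0.2379

p = 0.2379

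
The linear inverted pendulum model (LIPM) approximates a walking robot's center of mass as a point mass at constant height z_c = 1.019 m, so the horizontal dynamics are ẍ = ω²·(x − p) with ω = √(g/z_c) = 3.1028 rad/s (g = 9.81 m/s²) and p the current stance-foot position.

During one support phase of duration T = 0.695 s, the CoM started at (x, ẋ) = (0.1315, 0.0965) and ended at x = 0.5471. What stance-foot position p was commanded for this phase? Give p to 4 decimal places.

ωT = 3.1028·0.695 = 2.156446; cosh(ωT) = 4.378055, sinh(ωT) = 4.262320
x(T) = p + (x₀−p)·cosh(ωT) + (ẋ₀/ω)·sinh(ωT) ⇒ p·(1 − cosh) = x(T) − x₀·cosh − (ẋ₀/ω)·sinh
numerator   = 0.5471 − (0.1315)·4.378055 − (0.0965/3.1028)·4.262320 = -0.161176
denominator = 1 − 4.378055 = -3.378055
p = -0.161176 / -3.378055 = 0.0477

p = 0.0477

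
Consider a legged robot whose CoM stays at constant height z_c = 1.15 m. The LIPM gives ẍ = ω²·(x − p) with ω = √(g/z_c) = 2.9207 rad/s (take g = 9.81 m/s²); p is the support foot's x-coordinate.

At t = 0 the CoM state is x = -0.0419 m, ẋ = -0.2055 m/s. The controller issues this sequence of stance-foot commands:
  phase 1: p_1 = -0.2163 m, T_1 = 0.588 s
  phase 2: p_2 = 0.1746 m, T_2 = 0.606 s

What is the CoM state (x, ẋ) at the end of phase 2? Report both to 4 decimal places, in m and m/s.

x = 0.6986, ẋ = 1.7031

phase 1: p=-0.2163, T=0.588, ωT=1.717372, cosh=2.874703, sinh=2.695166; start (x,ẋ)=(-0.041900, -0.205500) → end (x,ẋ)=(0.095417, 0.782085)
phase 2: p=0.1746, T=0.606, ωT=1.769944, cosh=3.020434, sinh=2.850092; start (x,ẋ)=(0.095417, 0.782085) → end (x,ẋ)=(0.698611, 1.703096)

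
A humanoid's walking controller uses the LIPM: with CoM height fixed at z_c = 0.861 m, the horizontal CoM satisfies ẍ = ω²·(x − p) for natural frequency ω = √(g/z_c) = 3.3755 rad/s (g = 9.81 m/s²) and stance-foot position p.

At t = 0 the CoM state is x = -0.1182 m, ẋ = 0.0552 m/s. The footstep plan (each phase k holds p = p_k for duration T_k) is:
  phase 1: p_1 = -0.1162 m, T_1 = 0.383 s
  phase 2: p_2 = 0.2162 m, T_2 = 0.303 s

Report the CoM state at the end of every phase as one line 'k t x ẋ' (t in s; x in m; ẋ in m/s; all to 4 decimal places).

1 0.3830 -0.0926 0.0968
2 0.6860 -0.2340 -1.1099

phase 1: p=-0.1162, T=0.383, ωT=1.292817, cosh=1.958765, sinh=1.684268; start (x,ẋ)=(-0.118200, 0.055200) → end (x,ẋ)=(-0.092574, 0.096753)
phase 2: p=0.2162, T=0.303, ωT=1.022776, cosh=1.570250, sinh=1.210655; start (x,ẋ)=(-0.092574, 0.096753) → end (x,ẋ)=(-0.233952, -1.109900)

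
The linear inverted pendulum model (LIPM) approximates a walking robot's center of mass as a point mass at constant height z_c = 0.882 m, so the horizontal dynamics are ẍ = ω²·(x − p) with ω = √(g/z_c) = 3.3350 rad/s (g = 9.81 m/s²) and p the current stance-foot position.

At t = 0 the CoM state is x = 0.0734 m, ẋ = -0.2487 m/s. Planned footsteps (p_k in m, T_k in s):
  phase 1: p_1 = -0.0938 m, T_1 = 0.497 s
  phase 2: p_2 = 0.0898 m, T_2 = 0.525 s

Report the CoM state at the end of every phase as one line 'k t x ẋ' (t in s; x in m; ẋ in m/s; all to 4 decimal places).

phase 1: p=-0.0938, T=0.497, ωT=1.657495, cosh=2.718384, sinh=2.527768; start (x,ẋ)=(0.073400, -0.248700) → end (x,ẋ)=(0.172211, 0.733452)
phase 2: p=0.0898, T=0.525, ωT=1.750875, cosh=2.966631, sinh=2.793009; start (x,ẋ)=(0.172211, 0.733452) → end (x,ẋ)=(0.948538, 2.943516)

1 0.4970 0.1722 0.7335
2 1.0220 0.9485 2.9435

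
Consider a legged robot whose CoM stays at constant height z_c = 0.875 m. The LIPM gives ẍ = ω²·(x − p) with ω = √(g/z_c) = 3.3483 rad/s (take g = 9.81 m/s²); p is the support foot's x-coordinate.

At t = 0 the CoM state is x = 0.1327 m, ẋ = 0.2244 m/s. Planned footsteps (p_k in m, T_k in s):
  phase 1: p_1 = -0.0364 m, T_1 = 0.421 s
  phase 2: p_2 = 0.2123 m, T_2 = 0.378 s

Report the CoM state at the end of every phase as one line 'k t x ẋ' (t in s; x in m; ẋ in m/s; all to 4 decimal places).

1 0.4210 0.4595 1.5768
2 0.7990 1.4537 4.3679

phase 1: p=-0.0364, T=0.421, ωT=1.409634, cosh=2.169345, sinh=1.925113; start (x,ẋ)=(0.132700, 0.224400) → end (x,ẋ)=(0.459456, 1.576795)
phase 2: p=0.2123, T=0.378, ωT=1.265657, cosh=1.913738, sinh=1.631684; start (x,ẋ)=(0.459456, 1.576795) → end (x,ẋ)=(1.453691, 4.367875)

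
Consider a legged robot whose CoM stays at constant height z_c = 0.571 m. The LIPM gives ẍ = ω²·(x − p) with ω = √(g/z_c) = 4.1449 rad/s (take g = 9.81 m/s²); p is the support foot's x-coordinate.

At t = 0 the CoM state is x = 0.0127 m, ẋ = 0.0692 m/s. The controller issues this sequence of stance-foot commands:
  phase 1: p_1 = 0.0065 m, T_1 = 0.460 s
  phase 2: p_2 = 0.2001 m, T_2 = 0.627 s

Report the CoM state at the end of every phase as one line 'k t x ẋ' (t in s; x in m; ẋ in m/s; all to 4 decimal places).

phase 1: p=0.0065, T=0.460, ωT=1.906654, cosh=3.439554, sinh=3.290977; start (x,ẋ)=(0.012700, 0.069200) → end (x,ẋ)=(0.082769, 0.322590)
phase 2: p=0.2001, T=0.627, ωT=2.598852, cosh=6.761327, sinh=6.686968; start (x,ẋ)=(0.082769, 0.322590) → end (x,ẋ)=(-0.072780, -1.070911)

1 0.4600 0.0828 0.3226
2 1.0870 -0.0728 -1.0709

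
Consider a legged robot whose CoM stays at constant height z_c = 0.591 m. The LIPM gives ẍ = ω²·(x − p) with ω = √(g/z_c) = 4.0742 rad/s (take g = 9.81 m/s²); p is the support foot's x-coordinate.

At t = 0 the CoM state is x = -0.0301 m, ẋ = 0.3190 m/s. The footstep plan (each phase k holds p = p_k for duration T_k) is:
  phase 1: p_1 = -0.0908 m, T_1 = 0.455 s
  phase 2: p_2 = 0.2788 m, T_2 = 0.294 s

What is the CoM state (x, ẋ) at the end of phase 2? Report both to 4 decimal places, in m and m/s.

x = 1.0802, ẋ = 3.7229

phase 1: p=-0.0908, T=0.455, ωT=1.853761, cosh=3.270215, sinh=3.113568; start (x,ẋ)=(-0.030100, 0.319000) → end (x,ẋ)=(0.351487, 1.813196)
phase 2: p=0.2788, T=0.294, ωT=1.197815, cosh=1.807361, sinh=1.505508; start (x,ẋ)=(0.351487, 1.813196) → end (x,ẋ)=(1.080188, 3.722944)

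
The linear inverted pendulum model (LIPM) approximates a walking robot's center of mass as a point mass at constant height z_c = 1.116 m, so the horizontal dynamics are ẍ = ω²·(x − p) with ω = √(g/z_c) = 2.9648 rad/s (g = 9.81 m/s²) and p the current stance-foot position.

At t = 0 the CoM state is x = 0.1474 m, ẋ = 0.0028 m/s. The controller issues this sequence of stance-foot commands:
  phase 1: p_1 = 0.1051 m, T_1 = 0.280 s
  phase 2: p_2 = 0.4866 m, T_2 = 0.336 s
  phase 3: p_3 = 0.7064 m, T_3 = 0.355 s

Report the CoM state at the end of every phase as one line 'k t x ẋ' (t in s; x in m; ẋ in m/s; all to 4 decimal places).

1 0.2800 0.1637 0.1203
2 0.6160 0.0373 -0.9343
3 0.9710 -0.7653 -3.9968

phase 1: p=0.1051, T=0.280, ωT=0.830144, cosh=1.364818, sinh=0.928831; start (x,ẋ)=(0.147400, 0.002800) → end (x,ẋ)=(0.163709, 0.120307)
phase 2: p=0.4866, T=0.336, ωT=0.996173, cosh=1.538594, sinh=1.169304; start (x,ẋ)=(0.163709, 0.120307) → end (x,ẋ)=(0.037250, -0.934279)
phase 3: p=0.7064, T=0.355, ωT=1.052504, cosh=1.606939, sinh=1.257877; start (x,ẋ)=(0.037250, -0.934279) → end (x,ẋ)=(-0.765270, -3.996825)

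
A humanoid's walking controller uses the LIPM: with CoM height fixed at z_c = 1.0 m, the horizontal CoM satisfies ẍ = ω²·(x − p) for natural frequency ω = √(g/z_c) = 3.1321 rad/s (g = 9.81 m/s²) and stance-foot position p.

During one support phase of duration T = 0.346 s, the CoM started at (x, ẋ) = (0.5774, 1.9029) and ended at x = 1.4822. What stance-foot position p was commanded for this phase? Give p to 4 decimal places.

p = 0.4078

ωT = 3.1321·0.346 = 1.083707; cosh(ωT) = 1.646977, sinh(ωT) = 1.308638
x(T) = p + (x₀−p)·cosh(ωT) + (ẋ₀/ω)·sinh(ωT) ⇒ p·(1 − cosh) = x(T) − x₀·cosh − (ẋ₀/ω)·sinh
numerator   = 1.4822 − (0.5774)·1.646977 − (1.9029/3.1321)·1.308638 = -0.263824
denominator = 1 − 1.646977 = -0.646977
p = -0.263824 / -0.646977 = 0.4078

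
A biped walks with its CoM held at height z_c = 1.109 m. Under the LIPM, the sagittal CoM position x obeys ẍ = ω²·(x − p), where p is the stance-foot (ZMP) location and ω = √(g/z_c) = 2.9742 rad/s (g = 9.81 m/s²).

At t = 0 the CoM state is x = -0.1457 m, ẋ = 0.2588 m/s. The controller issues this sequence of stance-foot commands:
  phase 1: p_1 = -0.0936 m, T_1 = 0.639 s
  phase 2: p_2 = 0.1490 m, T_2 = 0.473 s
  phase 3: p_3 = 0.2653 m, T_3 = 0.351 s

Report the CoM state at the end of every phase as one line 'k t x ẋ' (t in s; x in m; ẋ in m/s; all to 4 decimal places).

1 0.6390 0.0128 0.3783
2 1.1120 0.0983 0.0410
3 1.4630 0.0159 -0.5525

phase 1: p=-0.0936, T=0.639, ωT=1.900514, cosh=3.419411, sinh=3.269919; start (x,ẋ)=(-0.145700, 0.258800) → end (x,ẋ)=(0.012781, 0.378251)
phase 2: p=0.1490, T=0.473, ωT=1.406797, cosh=2.163891, sinh=1.918964; start (x,ẋ)=(0.012781, 0.378251) → end (x,ẋ)=(0.098285, 0.041037)
phase 3: p=0.2653, T=0.351, ωT=1.043944, cosh=1.596231, sinh=1.244167; start (x,ẋ)=(0.098285, 0.041037) → end (x,ẋ)=(0.015872, -0.552518)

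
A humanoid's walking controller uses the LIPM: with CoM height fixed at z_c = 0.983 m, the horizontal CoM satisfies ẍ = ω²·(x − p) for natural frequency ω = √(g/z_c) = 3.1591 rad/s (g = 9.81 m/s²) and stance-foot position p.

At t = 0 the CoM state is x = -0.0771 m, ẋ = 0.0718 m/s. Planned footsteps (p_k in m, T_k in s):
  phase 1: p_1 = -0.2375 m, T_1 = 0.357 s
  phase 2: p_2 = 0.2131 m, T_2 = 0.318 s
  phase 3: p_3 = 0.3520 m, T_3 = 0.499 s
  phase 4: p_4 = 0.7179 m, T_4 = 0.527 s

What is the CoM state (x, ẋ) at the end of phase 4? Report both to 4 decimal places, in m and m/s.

x = 1.9515, ẋ = 4.1513

phase 1: p=-0.2375, T=0.357, ωT=1.127799, cosh=1.706297, sinh=1.382552; start (x,ẋ)=(-0.077100, 0.071800) → end (x,ẋ)=(0.067613, 0.823078)
phase 2: p=0.2131, T=0.318, ωT=1.004594, cosh=1.548496, sinh=1.182302; start (x,ẋ)=(0.067613, 0.823078) → end (x,ẋ)=(0.295853, 0.731137)
phase 3: p=0.3520, T=0.499, ωT=1.576391, cosh=2.522093, sinh=2.315373; start (x,ẋ)=(0.295853, 0.731137) → end (x,ẋ)=(0.746258, 1.433309)
phase 4: p=0.7179, T=0.527, ωT=1.664846, cosh=2.737039, sinh=2.547819; start (x,ẋ)=(0.746258, 1.433309) → end (x,ẋ)=(1.951483, 4.151272)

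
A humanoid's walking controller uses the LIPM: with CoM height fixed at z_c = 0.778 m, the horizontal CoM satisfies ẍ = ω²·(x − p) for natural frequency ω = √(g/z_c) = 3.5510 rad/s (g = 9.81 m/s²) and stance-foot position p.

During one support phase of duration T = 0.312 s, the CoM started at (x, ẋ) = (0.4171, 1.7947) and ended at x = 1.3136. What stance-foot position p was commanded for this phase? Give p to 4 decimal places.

ωT = 3.5510·0.312 = 1.107912; cosh(ωT) = 1.679139, sinh(ωT) = 1.348891
x(T) = p + (x₀−p)·cosh(ωT) + (ẋ₀/ω)·sinh(ωT) ⇒ p·(1 − cosh) = x(T) − x₀·cosh − (ẋ₀/ω)·sinh
numerator   = 1.3136 − (0.4171)·1.679139 − (1.7947/3.5510)·1.348891 = -0.068507
denominator = 1 − 1.679139 = -0.679139
p = -0.068507 / -0.679139 = 0.1009

p = 0.1009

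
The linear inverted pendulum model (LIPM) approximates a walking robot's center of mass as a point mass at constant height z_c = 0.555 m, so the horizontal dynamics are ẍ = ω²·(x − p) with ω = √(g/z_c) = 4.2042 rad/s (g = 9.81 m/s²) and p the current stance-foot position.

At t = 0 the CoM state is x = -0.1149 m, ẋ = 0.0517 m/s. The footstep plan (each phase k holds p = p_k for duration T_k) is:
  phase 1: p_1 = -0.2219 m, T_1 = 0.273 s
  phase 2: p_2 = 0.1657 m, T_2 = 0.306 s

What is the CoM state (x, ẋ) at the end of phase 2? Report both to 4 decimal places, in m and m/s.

x = 0.0952, ẋ = 0.1187

phase 1: p=-0.2219, T=0.273, ωT=1.147747, cosh=1.734218, sinh=1.416867; start (x,ẋ)=(-0.114900, 0.051700) → end (x,ẋ)=(-0.018915, 0.727036)
phase 2: p=0.1657, T=0.306, ωT=1.286485, cosh=1.948140, sinh=1.671900; start (x,ẋ)=(-0.018915, 0.727036) → end (x,ẋ)=(0.095167, 0.118707)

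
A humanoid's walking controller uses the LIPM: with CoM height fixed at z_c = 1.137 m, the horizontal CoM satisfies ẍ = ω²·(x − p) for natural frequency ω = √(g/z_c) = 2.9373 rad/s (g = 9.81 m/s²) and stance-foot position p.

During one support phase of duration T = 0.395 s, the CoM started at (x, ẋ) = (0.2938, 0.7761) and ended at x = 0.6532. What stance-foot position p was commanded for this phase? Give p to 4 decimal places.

p = 0.3213

ωT = 2.9373·0.395 = 1.160234; cosh(ωT) = 1.752046, sinh(ωT) = 1.438633
x(T) = p + (x₀−p)·cosh(ωT) + (ẋ₀/ω)·sinh(ωT) ⇒ p·(1 − cosh) = x(T) − x₀·cosh − (ẋ₀/ω)·sinh
numerator   = 0.6532 − (0.2938)·1.752046 − (0.7761/2.9373)·1.438633 = -0.241670
denominator = 1 − 1.752046 = -0.752046
p = -0.241670 / -0.752046 = 0.3213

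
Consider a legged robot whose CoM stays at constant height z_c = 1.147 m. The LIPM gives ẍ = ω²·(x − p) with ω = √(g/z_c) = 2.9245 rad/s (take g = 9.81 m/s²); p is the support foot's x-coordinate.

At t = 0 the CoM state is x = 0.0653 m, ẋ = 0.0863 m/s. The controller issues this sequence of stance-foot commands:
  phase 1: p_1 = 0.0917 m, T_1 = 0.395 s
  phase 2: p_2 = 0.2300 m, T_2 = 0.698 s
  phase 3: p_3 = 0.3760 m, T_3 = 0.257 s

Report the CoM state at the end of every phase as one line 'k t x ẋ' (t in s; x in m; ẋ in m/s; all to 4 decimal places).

phase 1: p=0.0917, T=0.395, ωT=1.155178, cosh=1.744794, sinh=1.429793; start (x,ẋ)=(0.065300, 0.086300) → end (x,ẋ)=(0.087830, 0.040186)
phase 2: p=0.2300, T=0.698, ωT=2.041301, cosh=3.915240, sinh=3.785381; start (x,ẋ)=(0.087830, 0.040186) → end (x,ẋ)=(-0.274616, -1.416537)
phase 3: p=0.3760, T=0.257, ωT=0.751597, cosh=1.295998, sinh=0.824385; start (x,ẋ)=(-0.274616, -1.416537) → end (x,ẋ)=(-0.866503, -3.404407)

1 0.3950 0.0878 0.0402
2 1.0930 -0.2746 -1.4165
3 1.3500 -0.8665 -3.4044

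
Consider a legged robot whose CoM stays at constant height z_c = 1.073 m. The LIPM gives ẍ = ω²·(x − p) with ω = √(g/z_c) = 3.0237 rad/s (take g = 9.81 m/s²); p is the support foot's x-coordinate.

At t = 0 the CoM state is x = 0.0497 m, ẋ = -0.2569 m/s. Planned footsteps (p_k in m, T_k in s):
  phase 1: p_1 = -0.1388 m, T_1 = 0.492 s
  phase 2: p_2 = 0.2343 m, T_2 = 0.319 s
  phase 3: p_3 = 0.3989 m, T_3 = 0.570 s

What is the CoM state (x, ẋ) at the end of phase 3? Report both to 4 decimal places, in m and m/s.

x = 0.5390, ẋ = 0.5765

phase 1: p=-0.1388, T=0.492, ωT=1.487660, cosh=2.326314, sinh=2.100413; start (x,ẋ)=(0.049700, -0.256900) → end (x,ẋ)=(0.121255, 0.599537)
phase 2: p=0.2343, T=0.319, ωT=0.964560, cosh=1.502392, sinh=1.121242; start (x,ẋ)=(0.121255, 0.599537) → end (x,ẋ)=(0.286780, 0.517482)
phase 3: p=0.3989, T=0.570, ωT=1.723509, cosh=2.891299, sinh=2.712860; start (x,ẋ)=(0.286780, 0.517482) → end (x,ẋ)=(0.539013, 0.576492)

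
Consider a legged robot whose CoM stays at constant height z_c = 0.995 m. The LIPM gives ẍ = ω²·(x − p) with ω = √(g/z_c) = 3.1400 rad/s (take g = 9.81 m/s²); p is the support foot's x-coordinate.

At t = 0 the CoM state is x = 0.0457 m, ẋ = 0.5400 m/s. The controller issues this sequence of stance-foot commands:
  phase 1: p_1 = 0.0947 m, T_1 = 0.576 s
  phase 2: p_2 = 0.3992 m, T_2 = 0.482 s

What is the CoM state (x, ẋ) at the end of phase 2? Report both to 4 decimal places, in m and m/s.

x = 1.3745, ẋ = 3.2979

phase 1: p=0.0947, T=0.576, ωT=1.808640, cosh=3.133010, sinh=2.969133; start (x,ẋ)=(0.045700, 0.540000) → end (x,ẋ)=(0.451798, 1.234995)
phase 2: p=0.3992, T=0.482, ωT=1.513480, cosh=2.381327, sinh=2.161184; start (x,ẋ)=(0.451798, 1.234995) → end (x,ẋ)=(1.374469, 3.297860)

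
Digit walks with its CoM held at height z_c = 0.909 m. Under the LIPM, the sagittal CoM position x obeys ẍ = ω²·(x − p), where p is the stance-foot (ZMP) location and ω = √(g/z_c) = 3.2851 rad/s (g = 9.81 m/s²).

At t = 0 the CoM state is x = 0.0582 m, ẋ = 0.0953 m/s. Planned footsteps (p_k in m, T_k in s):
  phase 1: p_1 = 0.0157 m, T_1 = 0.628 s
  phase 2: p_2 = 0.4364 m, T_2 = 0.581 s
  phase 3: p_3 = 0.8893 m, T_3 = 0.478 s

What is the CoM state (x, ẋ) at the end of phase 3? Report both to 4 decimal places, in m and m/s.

phase 1: p=0.0157, T=0.628, ωT=2.063043, cosh=3.998473, sinh=3.871407; start (x,ẋ)=(0.058200, 0.095300) → end (x,ẋ)=(0.297944, 0.921568)
phase 2: p=0.4364, T=0.581, ωT=1.908643, cosh=3.446107, sinh=3.297825; start (x,ẋ)=(0.297944, 0.921568) → end (x,ẋ)=(0.884402, 1.675829)
phase 3: p=0.8893, T=0.478, ωT=1.570278, cosh=2.507986, sinh=2.299998; start (x,ẋ)=(0.884402, 1.675829) → end (x,ẋ)=(2.050316, 4.165950)

x = 2.0503, ẋ = 4.1660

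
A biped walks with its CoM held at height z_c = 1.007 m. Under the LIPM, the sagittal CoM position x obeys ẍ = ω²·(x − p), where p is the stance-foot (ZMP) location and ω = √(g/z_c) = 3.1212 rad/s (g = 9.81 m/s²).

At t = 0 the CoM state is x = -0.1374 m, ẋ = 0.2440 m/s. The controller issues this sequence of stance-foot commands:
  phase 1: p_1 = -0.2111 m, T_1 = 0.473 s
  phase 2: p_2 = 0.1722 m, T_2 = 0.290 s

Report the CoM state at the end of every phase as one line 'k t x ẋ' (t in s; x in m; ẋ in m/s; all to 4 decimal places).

1 0.4730 0.1208 1.0390
2 0.7630 0.4424 1.3284

phase 1: p=-0.2111, T=0.473, ωT=1.476328, cosh=2.302659, sinh=2.074184; start (x,ẋ)=(-0.137400, 0.244000) → end (x,ẋ)=(0.120755, 1.038978)
phase 2: p=0.1722, T=0.290, ωT=0.905148, cosh=1.438390, sinh=1.033908; start (x,ẋ)=(0.120755, 1.038978) → end (x,ẋ)=(0.442368, 1.328442)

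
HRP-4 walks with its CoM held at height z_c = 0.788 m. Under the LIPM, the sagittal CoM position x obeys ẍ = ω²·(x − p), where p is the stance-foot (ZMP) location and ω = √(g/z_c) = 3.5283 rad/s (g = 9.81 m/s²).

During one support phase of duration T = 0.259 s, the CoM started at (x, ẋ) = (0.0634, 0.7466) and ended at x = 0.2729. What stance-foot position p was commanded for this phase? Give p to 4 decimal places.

ωT = 3.5283·0.259 = 0.913830; cosh(ωT) = 1.447420, sinh(ωT) = 1.046435
x(T) = p + (x₀−p)·cosh(ωT) + (ẋ₀/ω)·sinh(ωT) ⇒ p·(1 − cosh) = x(T) − x₀·cosh − (ẋ₀/ω)·sinh
numerator   = 0.2729 − (0.0634)·1.447420 − (0.7466/3.5283)·1.046435 = -0.040296
denominator = 1 − 1.447420 = -0.447420
p = -0.040296 / -0.447420 = 0.0901

p = 0.0901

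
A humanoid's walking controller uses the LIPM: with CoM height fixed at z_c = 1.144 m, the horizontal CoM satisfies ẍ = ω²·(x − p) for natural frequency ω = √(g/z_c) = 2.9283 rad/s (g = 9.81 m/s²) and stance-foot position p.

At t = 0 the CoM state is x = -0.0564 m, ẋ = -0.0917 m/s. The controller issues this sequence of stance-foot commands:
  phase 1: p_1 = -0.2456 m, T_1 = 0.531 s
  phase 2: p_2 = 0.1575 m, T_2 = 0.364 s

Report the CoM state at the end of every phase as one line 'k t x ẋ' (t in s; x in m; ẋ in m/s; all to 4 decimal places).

phase 1: p=-0.2456, T=0.531, ωT=1.554927, cosh=2.472974, sinh=2.261769; start (x,ẋ)=(-0.056400, -0.091700) → end (x,ẋ)=(0.151459, 1.026326)
phase 2: p=0.1575, T=0.364, ωT=1.065901, cosh=1.623936, sinh=1.279519; start (x,ẋ)=(0.151459, 1.026326) → end (x,ẋ)=(0.596142, 1.644053)

1 0.5310 0.1515 1.0263
2 0.8950 0.5961 1.6441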